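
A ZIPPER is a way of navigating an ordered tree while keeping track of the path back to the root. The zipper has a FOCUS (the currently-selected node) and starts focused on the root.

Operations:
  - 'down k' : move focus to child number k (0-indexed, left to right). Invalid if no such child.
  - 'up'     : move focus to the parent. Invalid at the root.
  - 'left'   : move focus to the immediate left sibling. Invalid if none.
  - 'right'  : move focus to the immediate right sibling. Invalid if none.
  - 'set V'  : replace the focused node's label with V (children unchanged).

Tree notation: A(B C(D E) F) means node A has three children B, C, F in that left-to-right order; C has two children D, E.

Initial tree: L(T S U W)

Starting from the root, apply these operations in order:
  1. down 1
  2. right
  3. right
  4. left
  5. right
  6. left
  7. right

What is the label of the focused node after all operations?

Answer: W

Derivation:
Step 1 (down 1): focus=S path=1 depth=1 children=[] left=['T'] right=['U', 'W'] parent=L
Step 2 (right): focus=U path=2 depth=1 children=[] left=['T', 'S'] right=['W'] parent=L
Step 3 (right): focus=W path=3 depth=1 children=[] left=['T', 'S', 'U'] right=[] parent=L
Step 4 (left): focus=U path=2 depth=1 children=[] left=['T', 'S'] right=['W'] parent=L
Step 5 (right): focus=W path=3 depth=1 children=[] left=['T', 'S', 'U'] right=[] parent=L
Step 6 (left): focus=U path=2 depth=1 children=[] left=['T', 'S'] right=['W'] parent=L
Step 7 (right): focus=W path=3 depth=1 children=[] left=['T', 'S', 'U'] right=[] parent=L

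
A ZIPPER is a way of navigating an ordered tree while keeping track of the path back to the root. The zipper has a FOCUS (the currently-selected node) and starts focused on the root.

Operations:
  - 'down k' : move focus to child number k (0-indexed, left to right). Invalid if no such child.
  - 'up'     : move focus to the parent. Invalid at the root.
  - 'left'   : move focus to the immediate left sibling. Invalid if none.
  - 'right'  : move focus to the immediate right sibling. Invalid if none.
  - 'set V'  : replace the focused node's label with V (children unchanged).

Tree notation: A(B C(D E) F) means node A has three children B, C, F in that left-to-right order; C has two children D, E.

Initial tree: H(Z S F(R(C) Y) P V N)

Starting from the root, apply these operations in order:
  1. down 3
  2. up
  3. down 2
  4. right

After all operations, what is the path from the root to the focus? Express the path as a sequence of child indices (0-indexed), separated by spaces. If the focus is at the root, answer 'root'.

Answer: 3

Derivation:
Step 1 (down 3): focus=P path=3 depth=1 children=[] left=['Z', 'S', 'F'] right=['V', 'N'] parent=H
Step 2 (up): focus=H path=root depth=0 children=['Z', 'S', 'F', 'P', 'V', 'N'] (at root)
Step 3 (down 2): focus=F path=2 depth=1 children=['R', 'Y'] left=['Z', 'S'] right=['P', 'V', 'N'] parent=H
Step 4 (right): focus=P path=3 depth=1 children=[] left=['Z', 'S', 'F'] right=['V', 'N'] parent=H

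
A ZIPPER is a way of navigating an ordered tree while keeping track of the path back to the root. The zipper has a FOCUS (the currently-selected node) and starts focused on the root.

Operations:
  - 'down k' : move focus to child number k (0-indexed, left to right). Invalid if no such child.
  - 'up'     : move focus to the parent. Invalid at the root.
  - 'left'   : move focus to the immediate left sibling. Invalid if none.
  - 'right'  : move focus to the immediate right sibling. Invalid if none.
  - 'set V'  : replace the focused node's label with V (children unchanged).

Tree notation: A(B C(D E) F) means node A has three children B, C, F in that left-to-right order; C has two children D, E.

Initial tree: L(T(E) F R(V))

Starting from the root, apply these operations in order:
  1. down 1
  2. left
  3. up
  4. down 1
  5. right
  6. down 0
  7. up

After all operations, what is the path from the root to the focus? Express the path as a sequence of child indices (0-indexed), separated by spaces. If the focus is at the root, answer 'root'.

Step 1 (down 1): focus=F path=1 depth=1 children=[] left=['T'] right=['R'] parent=L
Step 2 (left): focus=T path=0 depth=1 children=['E'] left=[] right=['F', 'R'] parent=L
Step 3 (up): focus=L path=root depth=0 children=['T', 'F', 'R'] (at root)
Step 4 (down 1): focus=F path=1 depth=1 children=[] left=['T'] right=['R'] parent=L
Step 5 (right): focus=R path=2 depth=1 children=['V'] left=['T', 'F'] right=[] parent=L
Step 6 (down 0): focus=V path=2/0 depth=2 children=[] left=[] right=[] parent=R
Step 7 (up): focus=R path=2 depth=1 children=['V'] left=['T', 'F'] right=[] parent=L

Answer: 2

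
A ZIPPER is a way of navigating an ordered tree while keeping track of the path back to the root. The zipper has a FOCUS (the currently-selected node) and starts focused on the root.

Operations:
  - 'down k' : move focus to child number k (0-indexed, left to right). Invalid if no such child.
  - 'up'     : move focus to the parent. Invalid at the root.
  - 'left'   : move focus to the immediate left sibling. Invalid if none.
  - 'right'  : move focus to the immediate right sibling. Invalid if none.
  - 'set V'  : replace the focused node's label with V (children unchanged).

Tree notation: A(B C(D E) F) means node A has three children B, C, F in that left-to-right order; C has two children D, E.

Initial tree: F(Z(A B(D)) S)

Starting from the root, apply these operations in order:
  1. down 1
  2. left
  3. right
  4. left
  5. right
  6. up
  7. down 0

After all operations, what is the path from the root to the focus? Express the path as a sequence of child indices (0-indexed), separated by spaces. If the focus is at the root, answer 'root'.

Step 1 (down 1): focus=S path=1 depth=1 children=[] left=['Z'] right=[] parent=F
Step 2 (left): focus=Z path=0 depth=1 children=['A', 'B'] left=[] right=['S'] parent=F
Step 3 (right): focus=S path=1 depth=1 children=[] left=['Z'] right=[] parent=F
Step 4 (left): focus=Z path=0 depth=1 children=['A', 'B'] left=[] right=['S'] parent=F
Step 5 (right): focus=S path=1 depth=1 children=[] left=['Z'] right=[] parent=F
Step 6 (up): focus=F path=root depth=0 children=['Z', 'S'] (at root)
Step 7 (down 0): focus=Z path=0 depth=1 children=['A', 'B'] left=[] right=['S'] parent=F

Answer: 0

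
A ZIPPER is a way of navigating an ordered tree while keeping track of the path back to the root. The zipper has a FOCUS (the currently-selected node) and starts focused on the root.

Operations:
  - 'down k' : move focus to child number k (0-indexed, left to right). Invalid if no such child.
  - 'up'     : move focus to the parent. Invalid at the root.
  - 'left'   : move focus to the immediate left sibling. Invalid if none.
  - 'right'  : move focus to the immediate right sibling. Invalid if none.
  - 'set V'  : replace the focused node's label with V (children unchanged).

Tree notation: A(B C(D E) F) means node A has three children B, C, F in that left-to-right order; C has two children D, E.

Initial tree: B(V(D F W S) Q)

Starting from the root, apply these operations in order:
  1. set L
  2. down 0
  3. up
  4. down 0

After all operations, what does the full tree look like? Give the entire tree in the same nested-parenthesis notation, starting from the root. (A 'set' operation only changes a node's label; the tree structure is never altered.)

Answer: L(V(D F W S) Q)

Derivation:
Step 1 (set L): focus=L path=root depth=0 children=['V', 'Q'] (at root)
Step 2 (down 0): focus=V path=0 depth=1 children=['D', 'F', 'W', 'S'] left=[] right=['Q'] parent=L
Step 3 (up): focus=L path=root depth=0 children=['V', 'Q'] (at root)
Step 4 (down 0): focus=V path=0 depth=1 children=['D', 'F', 'W', 'S'] left=[] right=['Q'] parent=L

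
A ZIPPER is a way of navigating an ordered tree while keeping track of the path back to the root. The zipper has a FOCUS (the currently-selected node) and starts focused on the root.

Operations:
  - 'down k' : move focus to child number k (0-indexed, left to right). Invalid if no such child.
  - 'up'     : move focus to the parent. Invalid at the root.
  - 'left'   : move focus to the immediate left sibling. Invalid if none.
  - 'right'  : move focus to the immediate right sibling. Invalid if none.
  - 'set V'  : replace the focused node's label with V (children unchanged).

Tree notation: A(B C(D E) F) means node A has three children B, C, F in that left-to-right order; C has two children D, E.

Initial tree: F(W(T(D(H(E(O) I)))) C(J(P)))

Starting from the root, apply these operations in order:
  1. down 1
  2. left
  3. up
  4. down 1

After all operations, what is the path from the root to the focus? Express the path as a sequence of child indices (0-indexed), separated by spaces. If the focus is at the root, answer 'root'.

Step 1 (down 1): focus=C path=1 depth=1 children=['J'] left=['W'] right=[] parent=F
Step 2 (left): focus=W path=0 depth=1 children=['T'] left=[] right=['C'] parent=F
Step 3 (up): focus=F path=root depth=0 children=['W', 'C'] (at root)
Step 4 (down 1): focus=C path=1 depth=1 children=['J'] left=['W'] right=[] parent=F

Answer: 1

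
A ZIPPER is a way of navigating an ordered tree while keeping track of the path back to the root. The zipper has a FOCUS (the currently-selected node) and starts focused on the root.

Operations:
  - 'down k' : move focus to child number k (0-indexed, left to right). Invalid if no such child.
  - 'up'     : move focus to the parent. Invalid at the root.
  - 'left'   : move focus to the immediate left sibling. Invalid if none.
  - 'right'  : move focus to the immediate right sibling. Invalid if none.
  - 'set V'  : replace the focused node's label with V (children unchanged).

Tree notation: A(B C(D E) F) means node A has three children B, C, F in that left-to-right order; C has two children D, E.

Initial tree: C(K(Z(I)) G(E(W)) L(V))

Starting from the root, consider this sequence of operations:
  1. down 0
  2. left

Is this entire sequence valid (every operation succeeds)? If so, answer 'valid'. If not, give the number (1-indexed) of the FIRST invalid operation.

Step 1 (down 0): focus=K path=0 depth=1 children=['Z'] left=[] right=['G', 'L'] parent=C
Step 2 (left): INVALID

Answer: 2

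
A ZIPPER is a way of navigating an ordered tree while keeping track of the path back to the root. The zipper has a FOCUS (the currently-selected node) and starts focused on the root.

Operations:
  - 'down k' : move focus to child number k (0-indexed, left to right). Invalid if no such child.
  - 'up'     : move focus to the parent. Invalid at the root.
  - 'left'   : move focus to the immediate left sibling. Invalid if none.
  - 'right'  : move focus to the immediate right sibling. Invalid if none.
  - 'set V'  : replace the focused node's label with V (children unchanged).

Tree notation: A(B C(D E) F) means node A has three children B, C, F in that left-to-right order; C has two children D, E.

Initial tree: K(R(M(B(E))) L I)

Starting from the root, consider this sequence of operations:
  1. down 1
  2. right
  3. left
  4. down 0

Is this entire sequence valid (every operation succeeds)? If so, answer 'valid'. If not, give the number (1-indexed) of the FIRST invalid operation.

Step 1 (down 1): focus=L path=1 depth=1 children=[] left=['R'] right=['I'] parent=K
Step 2 (right): focus=I path=2 depth=1 children=[] left=['R', 'L'] right=[] parent=K
Step 3 (left): focus=L path=1 depth=1 children=[] left=['R'] right=['I'] parent=K
Step 4 (down 0): INVALID

Answer: 4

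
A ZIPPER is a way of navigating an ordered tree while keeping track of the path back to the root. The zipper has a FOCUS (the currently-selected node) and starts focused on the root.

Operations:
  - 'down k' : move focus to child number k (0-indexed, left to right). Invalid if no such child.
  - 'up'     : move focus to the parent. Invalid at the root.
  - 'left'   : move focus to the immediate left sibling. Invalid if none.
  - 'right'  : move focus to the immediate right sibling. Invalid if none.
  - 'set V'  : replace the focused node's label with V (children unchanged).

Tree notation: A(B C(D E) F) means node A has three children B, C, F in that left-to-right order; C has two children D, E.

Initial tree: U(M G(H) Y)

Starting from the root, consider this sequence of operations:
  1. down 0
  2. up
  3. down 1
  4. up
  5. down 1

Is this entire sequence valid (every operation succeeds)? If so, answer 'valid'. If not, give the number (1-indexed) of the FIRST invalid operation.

Answer: valid

Derivation:
Step 1 (down 0): focus=M path=0 depth=1 children=[] left=[] right=['G', 'Y'] parent=U
Step 2 (up): focus=U path=root depth=0 children=['M', 'G', 'Y'] (at root)
Step 3 (down 1): focus=G path=1 depth=1 children=['H'] left=['M'] right=['Y'] parent=U
Step 4 (up): focus=U path=root depth=0 children=['M', 'G', 'Y'] (at root)
Step 5 (down 1): focus=G path=1 depth=1 children=['H'] left=['M'] right=['Y'] parent=U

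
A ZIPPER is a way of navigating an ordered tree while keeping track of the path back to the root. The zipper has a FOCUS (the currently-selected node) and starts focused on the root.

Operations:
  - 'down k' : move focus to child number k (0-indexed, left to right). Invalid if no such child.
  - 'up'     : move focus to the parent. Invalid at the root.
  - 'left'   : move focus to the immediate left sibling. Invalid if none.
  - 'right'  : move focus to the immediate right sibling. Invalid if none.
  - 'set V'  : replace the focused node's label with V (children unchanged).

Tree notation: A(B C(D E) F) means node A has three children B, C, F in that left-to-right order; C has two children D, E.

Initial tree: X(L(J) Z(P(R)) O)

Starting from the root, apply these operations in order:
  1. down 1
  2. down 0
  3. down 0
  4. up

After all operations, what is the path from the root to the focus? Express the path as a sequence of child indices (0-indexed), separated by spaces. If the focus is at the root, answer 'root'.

Step 1 (down 1): focus=Z path=1 depth=1 children=['P'] left=['L'] right=['O'] parent=X
Step 2 (down 0): focus=P path=1/0 depth=2 children=['R'] left=[] right=[] parent=Z
Step 3 (down 0): focus=R path=1/0/0 depth=3 children=[] left=[] right=[] parent=P
Step 4 (up): focus=P path=1/0 depth=2 children=['R'] left=[] right=[] parent=Z

Answer: 1 0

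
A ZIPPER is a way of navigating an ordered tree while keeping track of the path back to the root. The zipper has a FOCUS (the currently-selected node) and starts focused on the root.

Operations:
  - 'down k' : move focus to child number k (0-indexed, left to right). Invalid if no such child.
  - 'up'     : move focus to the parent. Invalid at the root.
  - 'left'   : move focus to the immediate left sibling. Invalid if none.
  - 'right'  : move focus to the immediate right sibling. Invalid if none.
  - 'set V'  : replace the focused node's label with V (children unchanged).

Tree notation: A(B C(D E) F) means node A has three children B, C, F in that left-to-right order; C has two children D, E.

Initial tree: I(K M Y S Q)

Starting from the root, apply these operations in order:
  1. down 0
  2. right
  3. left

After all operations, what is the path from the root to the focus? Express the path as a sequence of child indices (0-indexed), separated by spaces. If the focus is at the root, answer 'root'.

Step 1 (down 0): focus=K path=0 depth=1 children=[] left=[] right=['M', 'Y', 'S', 'Q'] parent=I
Step 2 (right): focus=M path=1 depth=1 children=[] left=['K'] right=['Y', 'S', 'Q'] parent=I
Step 3 (left): focus=K path=0 depth=1 children=[] left=[] right=['M', 'Y', 'S', 'Q'] parent=I

Answer: 0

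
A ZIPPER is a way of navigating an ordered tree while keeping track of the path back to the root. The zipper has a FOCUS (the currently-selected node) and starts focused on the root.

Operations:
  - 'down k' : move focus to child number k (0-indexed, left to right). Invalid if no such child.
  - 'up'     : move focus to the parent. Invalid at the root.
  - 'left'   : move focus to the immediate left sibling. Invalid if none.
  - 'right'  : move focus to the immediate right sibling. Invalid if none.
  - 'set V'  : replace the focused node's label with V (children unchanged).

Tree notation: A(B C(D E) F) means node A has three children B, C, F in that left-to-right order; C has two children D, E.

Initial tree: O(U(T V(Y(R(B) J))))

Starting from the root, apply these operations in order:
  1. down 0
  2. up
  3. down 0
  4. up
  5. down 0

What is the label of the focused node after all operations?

Step 1 (down 0): focus=U path=0 depth=1 children=['T', 'V'] left=[] right=[] parent=O
Step 2 (up): focus=O path=root depth=0 children=['U'] (at root)
Step 3 (down 0): focus=U path=0 depth=1 children=['T', 'V'] left=[] right=[] parent=O
Step 4 (up): focus=O path=root depth=0 children=['U'] (at root)
Step 5 (down 0): focus=U path=0 depth=1 children=['T', 'V'] left=[] right=[] parent=O

Answer: U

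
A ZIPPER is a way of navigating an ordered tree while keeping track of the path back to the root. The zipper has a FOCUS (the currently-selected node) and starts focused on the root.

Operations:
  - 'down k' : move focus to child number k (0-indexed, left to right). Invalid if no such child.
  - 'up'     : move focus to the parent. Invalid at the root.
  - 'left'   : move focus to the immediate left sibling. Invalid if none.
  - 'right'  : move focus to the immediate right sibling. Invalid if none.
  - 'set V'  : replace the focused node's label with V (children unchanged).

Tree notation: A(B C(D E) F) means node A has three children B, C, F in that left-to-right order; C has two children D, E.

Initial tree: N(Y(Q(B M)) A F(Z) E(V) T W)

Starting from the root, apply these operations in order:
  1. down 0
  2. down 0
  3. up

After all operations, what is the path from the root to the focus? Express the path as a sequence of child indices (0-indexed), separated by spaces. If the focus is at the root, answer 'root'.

Step 1 (down 0): focus=Y path=0 depth=1 children=['Q'] left=[] right=['A', 'F', 'E', 'T', 'W'] parent=N
Step 2 (down 0): focus=Q path=0/0 depth=2 children=['B', 'M'] left=[] right=[] parent=Y
Step 3 (up): focus=Y path=0 depth=1 children=['Q'] left=[] right=['A', 'F', 'E', 'T', 'W'] parent=N

Answer: 0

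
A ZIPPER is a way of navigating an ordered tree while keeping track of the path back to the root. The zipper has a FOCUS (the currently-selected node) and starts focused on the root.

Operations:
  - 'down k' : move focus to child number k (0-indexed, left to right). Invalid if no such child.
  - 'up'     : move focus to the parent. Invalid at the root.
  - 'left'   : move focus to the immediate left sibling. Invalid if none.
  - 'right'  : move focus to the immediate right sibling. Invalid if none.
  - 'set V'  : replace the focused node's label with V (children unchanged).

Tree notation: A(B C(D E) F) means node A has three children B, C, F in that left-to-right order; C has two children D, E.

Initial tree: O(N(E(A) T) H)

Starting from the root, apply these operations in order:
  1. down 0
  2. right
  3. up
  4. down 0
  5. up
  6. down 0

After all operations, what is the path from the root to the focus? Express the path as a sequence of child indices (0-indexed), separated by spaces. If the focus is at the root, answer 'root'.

Answer: 0

Derivation:
Step 1 (down 0): focus=N path=0 depth=1 children=['E', 'T'] left=[] right=['H'] parent=O
Step 2 (right): focus=H path=1 depth=1 children=[] left=['N'] right=[] parent=O
Step 3 (up): focus=O path=root depth=0 children=['N', 'H'] (at root)
Step 4 (down 0): focus=N path=0 depth=1 children=['E', 'T'] left=[] right=['H'] parent=O
Step 5 (up): focus=O path=root depth=0 children=['N', 'H'] (at root)
Step 6 (down 0): focus=N path=0 depth=1 children=['E', 'T'] left=[] right=['H'] parent=O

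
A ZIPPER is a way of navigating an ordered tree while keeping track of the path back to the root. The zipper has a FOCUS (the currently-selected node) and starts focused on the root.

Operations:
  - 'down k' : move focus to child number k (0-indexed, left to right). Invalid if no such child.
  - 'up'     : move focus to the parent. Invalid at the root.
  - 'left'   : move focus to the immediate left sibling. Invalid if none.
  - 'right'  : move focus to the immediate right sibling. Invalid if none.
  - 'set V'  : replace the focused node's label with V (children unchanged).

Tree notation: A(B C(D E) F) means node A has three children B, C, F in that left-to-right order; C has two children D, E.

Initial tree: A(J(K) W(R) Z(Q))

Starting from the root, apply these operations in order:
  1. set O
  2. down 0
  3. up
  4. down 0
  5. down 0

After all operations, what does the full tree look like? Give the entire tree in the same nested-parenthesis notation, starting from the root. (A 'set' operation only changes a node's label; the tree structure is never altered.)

Step 1 (set O): focus=O path=root depth=0 children=['J', 'W', 'Z'] (at root)
Step 2 (down 0): focus=J path=0 depth=1 children=['K'] left=[] right=['W', 'Z'] parent=O
Step 3 (up): focus=O path=root depth=0 children=['J', 'W', 'Z'] (at root)
Step 4 (down 0): focus=J path=0 depth=1 children=['K'] left=[] right=['W', 'Z'] parent=O
Step 5 (down 0): focus=K path=0/0 depth=2 children=[] left=[] right=[] parent=J

Answer: O(J(K) W(R) Z(Q))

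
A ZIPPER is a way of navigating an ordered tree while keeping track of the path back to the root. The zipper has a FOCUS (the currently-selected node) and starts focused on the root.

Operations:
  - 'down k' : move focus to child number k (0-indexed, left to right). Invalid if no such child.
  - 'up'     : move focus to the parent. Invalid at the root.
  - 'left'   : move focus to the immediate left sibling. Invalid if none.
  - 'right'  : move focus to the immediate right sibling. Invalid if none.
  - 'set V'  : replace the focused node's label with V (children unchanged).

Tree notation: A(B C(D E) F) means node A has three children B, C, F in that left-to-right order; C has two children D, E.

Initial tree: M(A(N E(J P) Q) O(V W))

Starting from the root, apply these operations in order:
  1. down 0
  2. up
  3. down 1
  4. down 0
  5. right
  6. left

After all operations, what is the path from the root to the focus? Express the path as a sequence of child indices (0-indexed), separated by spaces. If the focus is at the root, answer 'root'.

Step 1 (down 0): focus=A path=0 depth=1 children=['N', 'E', 'Q'] left=[] right=['O'] parent=M
Step 2 (up): focus=M path=root depth=0 children=['A', 'O'] (at root)
Step 3 (down 1): focus=O path=1 depth=1 children=['V', 'W'] left=['A'] right=[] parent=M
Step 4 (down 0): focus=V path=1/0 depth=2 children=[] left=[] right=['W'] parent=O
Step 5 (right): focus=W path=1/1 depth=2 children=[] left=['V'] right=[] parent=O
Step 6 (left): focus=V path=1/0 depth=2 children=[] left=[] right=['W'] parent=O

Answer: 1 0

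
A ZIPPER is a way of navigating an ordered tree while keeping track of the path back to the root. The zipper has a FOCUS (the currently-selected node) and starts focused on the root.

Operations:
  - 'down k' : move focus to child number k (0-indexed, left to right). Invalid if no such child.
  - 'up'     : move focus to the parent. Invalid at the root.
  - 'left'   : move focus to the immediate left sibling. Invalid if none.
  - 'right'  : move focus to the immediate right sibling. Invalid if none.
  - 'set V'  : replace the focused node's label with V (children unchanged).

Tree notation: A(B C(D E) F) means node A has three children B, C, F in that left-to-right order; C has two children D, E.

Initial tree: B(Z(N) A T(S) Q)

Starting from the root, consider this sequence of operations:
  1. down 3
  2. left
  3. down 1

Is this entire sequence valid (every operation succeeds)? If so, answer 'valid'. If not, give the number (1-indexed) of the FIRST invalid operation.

Answer: 3

Derivation:
Step 1 (down 3): focus=Q path=3 depth=1 children=[] left=['Z', 'A', 'T'] right=[] parent=B
Step 2 (left): focus=T path=2 depth=1 children=['S'] left=['Z', 'A'] right=['Q'] parent=B
Step 3 (down 1): INVALID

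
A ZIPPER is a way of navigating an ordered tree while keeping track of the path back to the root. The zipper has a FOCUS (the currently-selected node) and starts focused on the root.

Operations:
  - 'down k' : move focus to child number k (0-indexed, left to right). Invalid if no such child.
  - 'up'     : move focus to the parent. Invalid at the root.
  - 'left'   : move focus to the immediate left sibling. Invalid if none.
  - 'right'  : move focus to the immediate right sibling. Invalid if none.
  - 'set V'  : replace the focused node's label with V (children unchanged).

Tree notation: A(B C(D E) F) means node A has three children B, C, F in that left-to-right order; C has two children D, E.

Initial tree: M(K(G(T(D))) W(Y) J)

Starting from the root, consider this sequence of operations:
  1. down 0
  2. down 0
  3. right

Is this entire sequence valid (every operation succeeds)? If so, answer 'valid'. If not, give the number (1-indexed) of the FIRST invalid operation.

Answer: 3

Derivation:
Step 1 (down 0): focus=K path=0 depth=1 children=['G'] left=[] right=['W', 'J'] parent=M
Step 2 (down 0): focus=G path=0/0 depth=2 children=['T'] left=[] right=[] parent=K
Step 3 (right): INVALID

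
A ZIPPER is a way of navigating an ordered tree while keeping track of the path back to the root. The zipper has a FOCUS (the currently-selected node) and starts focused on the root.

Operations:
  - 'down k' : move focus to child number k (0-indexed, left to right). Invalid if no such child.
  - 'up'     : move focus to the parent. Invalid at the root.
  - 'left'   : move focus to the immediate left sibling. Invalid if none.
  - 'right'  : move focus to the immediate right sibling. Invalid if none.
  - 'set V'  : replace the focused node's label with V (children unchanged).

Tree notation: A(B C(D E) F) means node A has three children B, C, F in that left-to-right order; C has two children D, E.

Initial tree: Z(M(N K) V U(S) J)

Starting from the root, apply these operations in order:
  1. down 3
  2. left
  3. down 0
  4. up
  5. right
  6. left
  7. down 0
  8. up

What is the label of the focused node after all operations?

Step 1 (down 3): focus=J path=3 depth=1 children=[] left=['M', 'V', 'U'] right=[] parent=Z
Step 2 (left): focus=U path=2 depth=1 children=['S'] left=['M', 'V'] right=['J'] parent=Z
Step 3 (down 0): focus=S path=2/0 depth=2 children=[] left=[] right=[] parent=U
Step 4 (up): focus=U path=2 depth=1 children=['S'] left=['M', 'V'] right=['J'] parent=Z
Step 5 (right): focus=J path=3 depth=1 children=[] left=['M', 'V', 'U'] right=[] parent=Z
Step 6 (left): focus=U path=2 depth=1 children=['S'] left=['M', 'V'] right=['J'] parent=Z
Step 7 (down 0): focus=S path=2/0 depth=2 children=[] left=[] right=[] parent=U
Step 8 (up): focus=U path=2 depth=1 children=['S'] left=['M', 'V'] right=['J'] parent=Z

Answer: U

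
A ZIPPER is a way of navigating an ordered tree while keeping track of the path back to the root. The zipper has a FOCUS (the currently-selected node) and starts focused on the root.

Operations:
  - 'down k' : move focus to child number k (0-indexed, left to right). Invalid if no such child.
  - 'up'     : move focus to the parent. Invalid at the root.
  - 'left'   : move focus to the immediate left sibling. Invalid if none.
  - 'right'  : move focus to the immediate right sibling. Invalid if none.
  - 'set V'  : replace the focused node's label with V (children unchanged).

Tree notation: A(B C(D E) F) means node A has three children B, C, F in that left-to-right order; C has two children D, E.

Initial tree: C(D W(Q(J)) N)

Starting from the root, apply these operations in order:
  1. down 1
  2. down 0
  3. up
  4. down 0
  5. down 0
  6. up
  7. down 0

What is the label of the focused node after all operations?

Step 1 (down 1): focus=W path=1 depth=1 children=['Q'] left=['D'] right=['N'] parent=C
Step 2 (down 0): focus=Q path=1/0 depth=2 children=['J'] left=[] right=[] parent=W
Step 3 (up): focus=W path=1 depth=1 children=['Q'] left=['D'] right=['N'] parent=C
Step 4 (down 0): focus=Q path=1/0 depth=2 children=['J'] left=[] right=[] parent=W
Step 5 (down 0): focus=J path=1/0/0 depth=3 children=[] left=[] right=[] parent=Q
Step 6 (up): focus=Q path=1/0 depth=2 children=['J'] left=[] right=[] parent=W
Step 7 (down 0): focus=J path=1/0/0 depth=3 children=[] left=[] right=[] parent=Q

Answer: J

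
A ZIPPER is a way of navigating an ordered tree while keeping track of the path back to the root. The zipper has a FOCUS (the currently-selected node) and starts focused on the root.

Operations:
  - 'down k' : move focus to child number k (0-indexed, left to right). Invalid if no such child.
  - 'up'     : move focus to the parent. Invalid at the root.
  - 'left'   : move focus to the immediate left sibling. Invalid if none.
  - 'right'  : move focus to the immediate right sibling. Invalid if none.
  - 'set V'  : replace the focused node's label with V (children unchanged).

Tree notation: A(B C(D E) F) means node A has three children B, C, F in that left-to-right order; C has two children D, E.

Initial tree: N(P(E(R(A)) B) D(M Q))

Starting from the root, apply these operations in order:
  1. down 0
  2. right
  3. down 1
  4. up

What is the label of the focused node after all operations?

Step 1 (down 0): focus=P path=0 depth=1 children=['E', 'B'] left=[] right=['D'] parent=N
Step 2 (right): focus=D path=1 depth=1 children=['M', 'Q'] left=['P'] right=[] parent=N
Step 3 (down 1): focus=Q path=1/1 depth=2 children=[] left=['M'] right=[] parent=D
Step 4 (up): focus=D path=1 depth=1 children=['M', 'Q'] left=['P'] right=[] parent=N

Answer: D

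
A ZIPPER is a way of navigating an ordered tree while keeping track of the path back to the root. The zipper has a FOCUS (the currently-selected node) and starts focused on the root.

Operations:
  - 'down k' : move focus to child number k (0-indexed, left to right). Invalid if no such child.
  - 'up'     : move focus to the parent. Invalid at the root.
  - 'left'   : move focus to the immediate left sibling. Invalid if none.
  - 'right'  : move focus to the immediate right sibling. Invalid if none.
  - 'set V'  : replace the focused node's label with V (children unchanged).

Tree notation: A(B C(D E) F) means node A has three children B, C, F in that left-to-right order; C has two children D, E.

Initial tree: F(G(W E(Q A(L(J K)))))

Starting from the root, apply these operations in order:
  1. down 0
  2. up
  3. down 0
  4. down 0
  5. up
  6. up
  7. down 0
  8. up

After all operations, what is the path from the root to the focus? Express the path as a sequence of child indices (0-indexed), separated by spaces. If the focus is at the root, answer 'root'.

Step 1 (down 0): focus=G path=0 depth=1 children=['W', 'E'] left=[] right=[] parent=F
Step 2 (up): focus=F path=root depth=0 children=['G'] (at root)
Step 3 (down 0): focus=G path=0 depth=1 children=['W', 'E'] left=[] right=[] parent=F
Step 4 (down 0): focus=W path=0/0 depth=2 children=[] left=[] right=['E'] parent=G
Step 5 (up): focus=G path=0 depth=1 children=['W', 'E'] left=[] right=[] parent=F
Step 6 (up): focus=F path=root depth=0 children=['G'] (at root)
Step 7 (down 0): focus=G path=0 depth=1 children=['W', 'E'] left=[] right=[] parent=F
Step 8 (up): focus=F path=root depth=0 children=['G'] (at root)

Answer: root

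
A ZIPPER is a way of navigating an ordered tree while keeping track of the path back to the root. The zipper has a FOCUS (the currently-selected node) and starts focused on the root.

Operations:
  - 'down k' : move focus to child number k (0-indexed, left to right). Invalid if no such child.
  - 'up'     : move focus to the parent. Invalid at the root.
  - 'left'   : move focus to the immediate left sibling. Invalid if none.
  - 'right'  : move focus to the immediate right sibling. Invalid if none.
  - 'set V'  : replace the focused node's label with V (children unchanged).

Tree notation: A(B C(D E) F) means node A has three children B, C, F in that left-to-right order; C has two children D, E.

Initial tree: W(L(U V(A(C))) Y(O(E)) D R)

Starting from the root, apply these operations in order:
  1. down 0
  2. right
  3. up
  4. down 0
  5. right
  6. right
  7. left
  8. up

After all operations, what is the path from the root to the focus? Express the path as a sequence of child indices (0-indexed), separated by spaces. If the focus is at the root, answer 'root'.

Step 1 (down 0): focus=L path=0 depth=1 children=['U', 'V'] left=[] right=['Y', 'D', 'R'] parent=W
Step 2 (right): focus=Y path=1 depth=1 children=['O'] left=['L'] right=['D', 'R'] parent=W
Step 3 (up): focus=W path=root depth=0 children=['L', 'Y', 'D', 'R'] (at root)
Step 4 (down 0): focus=L path=0 depth=1 children=['U', 'V'] left=[] right=['Y', 'D', 'R'] parent=W
Step 5 (right): focus=Y path=1 depth=1 children=['O'] left=['L'] right=['D', 'R'] parent=W
Step 6 (right): focus=D path=2 depth=1 children=[] left=['L', 'Y'] right=['R'] parent=W
Step 7 (left): focus=Y path=1 depth=1 children=['O'] left=['L'] right=['D', 'R'] parent=W
Step 8 (up): focus=W path=root depth=0 children=['L', 'Y', 'D', 'R'] (at root)

Answer: root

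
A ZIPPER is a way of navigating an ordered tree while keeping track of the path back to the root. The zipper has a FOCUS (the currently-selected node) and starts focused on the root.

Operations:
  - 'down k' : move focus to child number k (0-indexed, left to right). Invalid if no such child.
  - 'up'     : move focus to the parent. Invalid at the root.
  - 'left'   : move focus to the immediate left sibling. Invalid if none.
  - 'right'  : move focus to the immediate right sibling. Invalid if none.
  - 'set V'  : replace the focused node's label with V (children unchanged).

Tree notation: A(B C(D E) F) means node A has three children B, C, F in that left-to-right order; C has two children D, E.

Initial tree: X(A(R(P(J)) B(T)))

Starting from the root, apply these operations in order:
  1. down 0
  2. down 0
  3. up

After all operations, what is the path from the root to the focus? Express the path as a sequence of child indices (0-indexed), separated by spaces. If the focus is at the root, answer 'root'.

Step 1 (down 0): focus=A path=0 depth=1 children=['R', 'B'] left=[] right=[] parent=X
Step 2 (down 0): focus=R path=0/0 depth=2 children=['P'] left=[] right=['B'] parent=A
Step 3 (up): focus=A path=0 depth=1 children=['R', 'B'] left=[] right=[] parent=X

Answer: 0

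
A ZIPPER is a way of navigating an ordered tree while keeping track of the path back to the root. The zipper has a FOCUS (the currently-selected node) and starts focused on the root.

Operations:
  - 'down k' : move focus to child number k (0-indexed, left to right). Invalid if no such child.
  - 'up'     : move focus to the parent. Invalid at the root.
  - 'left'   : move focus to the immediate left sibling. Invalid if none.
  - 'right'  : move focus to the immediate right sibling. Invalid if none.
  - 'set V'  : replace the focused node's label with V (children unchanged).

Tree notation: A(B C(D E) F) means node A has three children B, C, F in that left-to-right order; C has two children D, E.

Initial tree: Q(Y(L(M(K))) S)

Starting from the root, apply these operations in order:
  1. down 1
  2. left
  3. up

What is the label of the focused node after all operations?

Step 1 (down 1): focus=S path=1 depth=1 children=[] left=['Y'] right=[] parent=Q
Step 2 (left): focus=Y path=0 depth=1 children=['L'] left=[] right=['S'] parent=Q
Step 3 (up): focus=Q path=root depth=0 children=['Y', 'S'] (at root)

Answer: Q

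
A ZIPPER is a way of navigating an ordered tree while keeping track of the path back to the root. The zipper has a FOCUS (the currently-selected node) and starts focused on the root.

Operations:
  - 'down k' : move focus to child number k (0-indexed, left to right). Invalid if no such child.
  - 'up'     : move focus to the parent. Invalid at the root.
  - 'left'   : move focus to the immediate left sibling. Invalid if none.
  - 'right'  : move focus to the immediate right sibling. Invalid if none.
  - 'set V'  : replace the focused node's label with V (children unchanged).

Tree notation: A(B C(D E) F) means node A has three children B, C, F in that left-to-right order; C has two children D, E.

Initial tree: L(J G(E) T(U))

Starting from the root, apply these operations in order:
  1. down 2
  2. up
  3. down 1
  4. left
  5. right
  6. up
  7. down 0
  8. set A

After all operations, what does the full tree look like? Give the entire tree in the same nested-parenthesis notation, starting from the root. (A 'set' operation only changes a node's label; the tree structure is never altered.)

Step 1 (down 2): focus=T path=2 depth=1 children=['U'] left=['J', 'G'] right=[] parent=L
Step 2 (up): focus=L path=root depth=0 children=['J', 'G', 'T'] (at root)
Step 3 (down 1): focus=G path=1 depth=1 children=['E'] left=['J'] right=['T'] parent=L
Step 4 (left): focus=J path=0 depth=1 children=[] left=[] right=['G', 'T'] parent=L
Step 5 (right): focus=G path=1 depth=1 children=['E'] left=['J'] right=['T'] parent=L
Step 6 (up): focus=L path=root depth=0 children=['J', 'G', 'T'] (at root)
Step 7 (down 0): focus=J path=0 depth=1 children=[] left=[] right=['G', 'T'] parent=L
Step 8 (set A): focus=A path=0 depth=1 children=[] left=[] right=['G', 'T'] parent=L

Answer: L(A G(E) T(U))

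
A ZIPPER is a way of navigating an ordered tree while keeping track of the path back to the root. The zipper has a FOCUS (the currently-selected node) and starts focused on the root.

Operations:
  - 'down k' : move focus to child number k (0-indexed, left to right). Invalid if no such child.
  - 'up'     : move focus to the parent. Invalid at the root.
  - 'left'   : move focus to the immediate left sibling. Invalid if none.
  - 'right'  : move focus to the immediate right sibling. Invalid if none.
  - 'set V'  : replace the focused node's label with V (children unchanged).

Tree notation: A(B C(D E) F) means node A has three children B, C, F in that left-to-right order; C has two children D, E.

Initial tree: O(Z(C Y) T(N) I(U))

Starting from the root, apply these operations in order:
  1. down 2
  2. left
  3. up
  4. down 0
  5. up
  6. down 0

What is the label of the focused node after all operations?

Answer: Z

Derivation:
Step 1 (down 2): focus=I path=2 depth=1 children=['U'] left=['Z', 'T'] right=[] parent=O
Step 2 (left): focus=T path=1 depth=1 children=['N'] left=['Z'] right=['I'] parent=O
Step 3 (up): focus=O path=root depth=0 children=['Z', 'T', 'I'] (at root)
Step 4 (down 0): focus=Z path=0 depth=1 children=['C', 'Y'] left=[] right=['T', 'I'] parent=O
Step 5 (up): focus=O path=root depth=0 children=['Z', 'T', 'I'] (at root)
Step 6 (down 0): focus=Z path=0 depth=1 children=['C', 'Y'] left=[] right=['T', 'I'] parent=O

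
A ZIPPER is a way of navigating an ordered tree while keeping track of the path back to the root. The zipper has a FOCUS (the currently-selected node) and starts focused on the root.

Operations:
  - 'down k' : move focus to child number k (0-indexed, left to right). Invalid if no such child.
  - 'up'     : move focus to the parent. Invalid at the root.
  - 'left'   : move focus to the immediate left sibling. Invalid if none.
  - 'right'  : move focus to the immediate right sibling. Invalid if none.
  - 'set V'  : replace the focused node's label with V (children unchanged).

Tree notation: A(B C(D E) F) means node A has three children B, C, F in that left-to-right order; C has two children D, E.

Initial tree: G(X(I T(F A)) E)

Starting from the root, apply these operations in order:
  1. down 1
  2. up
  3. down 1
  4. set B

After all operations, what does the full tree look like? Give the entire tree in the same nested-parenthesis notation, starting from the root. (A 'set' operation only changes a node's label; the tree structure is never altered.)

Answer: G(X(I T(F A)) B)

Derivation:
Step 1 (down 1): focus=E path=1 depth=1 children=[] left=['X'] right=[] parent=G
Step 2 (up): focus=G path=root depth=0 children=['X', 'E'] (at root)
Step 3 (down 1): focus=E path=1 depth=1 children=[] left=['X'] right=[] parent=G
Step 4 (set B): focus=B path=1 depth=1 children=[] left=['X'] right=[] parent=G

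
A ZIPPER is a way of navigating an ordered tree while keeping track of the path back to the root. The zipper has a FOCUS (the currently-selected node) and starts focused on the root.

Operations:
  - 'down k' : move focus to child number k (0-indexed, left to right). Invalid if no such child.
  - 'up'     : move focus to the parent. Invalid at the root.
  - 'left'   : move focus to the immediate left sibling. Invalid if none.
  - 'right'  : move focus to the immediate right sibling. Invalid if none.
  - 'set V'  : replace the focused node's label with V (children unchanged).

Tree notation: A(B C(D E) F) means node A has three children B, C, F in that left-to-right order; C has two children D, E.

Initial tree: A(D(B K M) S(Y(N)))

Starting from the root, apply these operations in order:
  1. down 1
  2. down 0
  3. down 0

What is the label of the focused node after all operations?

Answer: N

Derivation:
Step 1 (down 1): focus=S path=1 depth=1 children=['Y'] left=['D'] right=[] parent=A
Step 2 (down 0): focus=Y path=1/0 depth=2 children=['N'] left=[] right=[] parent=S
Step 3 (down 0): focus=N path=1/0/0 depth=3 children=[] left=[] right=[] parent=Y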